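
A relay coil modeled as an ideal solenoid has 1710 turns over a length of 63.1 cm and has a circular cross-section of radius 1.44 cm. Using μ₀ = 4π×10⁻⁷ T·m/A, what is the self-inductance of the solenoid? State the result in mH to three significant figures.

L ≈ 3.79 mH

A = πr² = π(1.440×10^-2 m)² = 6.514×10^-4 m².
For a long solenoid, L = μ₀N²A/ℓ.
L = (4π×10⁻⁷)(1710)²(6.514×10^-4)/(0.631 m) = 3.794×10^-3 H.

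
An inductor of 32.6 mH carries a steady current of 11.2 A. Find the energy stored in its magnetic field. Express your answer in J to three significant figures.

Stored magnetic energy: U = ½LI².
U = ½(3.260×10^-2 H)(11.2 A)² = 2.0447 J.

U ≈ 2.04 J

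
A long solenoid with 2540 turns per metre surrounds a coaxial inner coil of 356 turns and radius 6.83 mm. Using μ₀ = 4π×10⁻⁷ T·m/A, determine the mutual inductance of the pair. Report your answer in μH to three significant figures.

M ≈ 167 μH

The outer solenoid produces a uniform field B₁ = μ₀n₁I₁ across the inner coil,
so the flux linkage is N₂Φ = N₂B₁A₂ = μ₀n₁N₂A₂·I₁, giving M = μ₀n₁N₂A₂.
A₂ = πr² = π(6.830×10^-3 m)² = 1.466×10^-4 m².
M = (4π×10⁻⁷)(2540)(356)(1.466×10^-4) = 1.665×10^-4 H.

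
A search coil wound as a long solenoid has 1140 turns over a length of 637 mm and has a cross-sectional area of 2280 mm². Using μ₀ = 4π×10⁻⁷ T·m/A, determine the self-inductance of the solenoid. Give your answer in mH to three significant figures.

L ≈ 5.85 mH

A = 2280 mm² = 2.280×10^-3 m².
For a long solenoid, L = μ₀N²A/ℓ.
L = (4π×10⁻⁷)(1140)²(2.280×10^-3)/(0.637 m) = 5.845×10^-3 H.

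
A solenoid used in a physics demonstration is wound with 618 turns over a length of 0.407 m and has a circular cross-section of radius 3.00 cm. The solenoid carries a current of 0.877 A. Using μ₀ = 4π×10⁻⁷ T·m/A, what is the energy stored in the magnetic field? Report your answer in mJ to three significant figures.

A = πr² = π(3.000×10^-2 m)² = 2.827×10^-3 m².
L = μ₀N²A/ℓ = (4π×10⁻⁷)(618)²(2.827×10^-3)/(0.407) = 3.334×10^-3 H.
U = ½LI² = ½(3.334×10^-3)(0.877)² = 1.282×10^-3 J.

U ≈ 1.28 mJ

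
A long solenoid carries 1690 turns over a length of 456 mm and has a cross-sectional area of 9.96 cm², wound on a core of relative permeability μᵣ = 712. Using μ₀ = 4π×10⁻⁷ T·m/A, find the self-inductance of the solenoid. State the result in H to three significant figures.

L ≈ 5.58 H

A = 9.96 cm² = 9.960×10^-4 m².
For a long solenoid, L = μ₀μᵣN²A/ℓ.
L = (4π×10⁻⁷)(712)(1690)²(9.960×10^-4)/(0.456 m) = 5.582 H.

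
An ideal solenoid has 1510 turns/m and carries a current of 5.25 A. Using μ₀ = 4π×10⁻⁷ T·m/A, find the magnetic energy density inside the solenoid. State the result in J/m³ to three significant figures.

B = μ₀nI = (4π×10⁻⁷)(1.510×10^3)(5.25) = 9.962×10^-3 T.
u = B²/(2μ₀) = (9.962×10^-3)²/(2×4π×10⁻⁷) = 39.49 J/m³.

u ≈ 39.5 J/m³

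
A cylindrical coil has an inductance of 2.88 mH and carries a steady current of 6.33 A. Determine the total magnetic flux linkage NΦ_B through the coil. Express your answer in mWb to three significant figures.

From L = NΦ_B/I, the flux linkage is NΦ_B = LI.
NΦ_B = (2.880×10^-3 H)(6.33 A) = 1.823×10^-2 Wb.

NΦ_B ≈ 18.2 mWb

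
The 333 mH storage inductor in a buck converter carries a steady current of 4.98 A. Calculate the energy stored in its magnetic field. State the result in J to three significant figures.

U ≈ 4.13 J

Stored magnetic energy: U = ½LI².
U = ½(0.333 H)(4.98 A)² = 4.129 J.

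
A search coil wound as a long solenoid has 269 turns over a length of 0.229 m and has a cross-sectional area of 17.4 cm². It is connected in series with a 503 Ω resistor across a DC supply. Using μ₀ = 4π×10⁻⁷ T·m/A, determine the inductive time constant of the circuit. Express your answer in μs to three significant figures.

A = 17.4 cm² = 1.740×10^-3 m².
L = μ₀N²A/ℓ = (4π×10⁻⁷)(269)²(1.740×10^-3)/(0.229) = 6.909×10^-4 H.
τ = L/R = (6.909×10^-4)/(503) = 1.374×10^-6 s.

τ ≈ 1.37 μs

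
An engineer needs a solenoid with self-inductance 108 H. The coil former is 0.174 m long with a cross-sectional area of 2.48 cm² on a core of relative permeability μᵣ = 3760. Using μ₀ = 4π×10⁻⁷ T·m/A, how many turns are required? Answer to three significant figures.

N ≈ 4000 turns

A = 2.48 cm² = 2.480×10^-4 m².
From L = μ₀μᵣN²A/ℓ, N = √(Lℓ / (μ₀μᵣA)).
N = √[(108)(0.174) / ((4π×10⁻⁷)(3760)×2.480×10^-4)] = √(1.604×10^7) ≈ 4004.6.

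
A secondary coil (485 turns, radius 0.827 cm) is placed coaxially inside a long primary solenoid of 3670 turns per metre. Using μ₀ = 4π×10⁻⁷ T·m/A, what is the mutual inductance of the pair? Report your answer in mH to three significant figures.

The outer solenoid produces a uniform field B₁ = μ₀n₁I₁ across the inner coil,
so the flux linkage is N₂Φ = N₂B₁A₂ = μ₀n₁N₂A₂·I₁, giving M = μ₀n₁N₂A₂.
A₂ = πr² = π(8.270×10^-3 m)² = 2.149×10^-4 m².
M = (4π×10⁻⁷)(3670)(485)(2.149×10^-4) = 4.806×10^-4 H.

M ≈ 0.481 mH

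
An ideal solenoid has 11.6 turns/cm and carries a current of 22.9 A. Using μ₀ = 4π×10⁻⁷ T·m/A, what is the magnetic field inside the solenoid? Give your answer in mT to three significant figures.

B ≈ 33.4 mT

Inside a long solenoid, B = μ₀nI.
B = (4π×10⁻⁷)(1.160×10^3 m⁻¹)(22.9 A) = 3.338×10^-2 T.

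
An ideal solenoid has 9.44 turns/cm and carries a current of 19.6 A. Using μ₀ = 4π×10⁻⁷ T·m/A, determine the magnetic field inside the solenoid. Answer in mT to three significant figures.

B ≈ 23.3 mT

Inside a long solenoid, B = μ₀nI.
B = (4π×10⁻⁷)(944 m⁻¹)(19.6 A) = 2.325×10^-2 T.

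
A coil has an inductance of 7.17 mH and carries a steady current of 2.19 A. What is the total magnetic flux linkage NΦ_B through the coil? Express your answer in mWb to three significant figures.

NΦ_B ≈ 15.7 mWb

From L = NΦ_B/I, the flux linkage is NΦ_B = LI.
NΦ_B = (7.170×10^-3 H)(2.19 A) = 1.570×10^-2 Wb.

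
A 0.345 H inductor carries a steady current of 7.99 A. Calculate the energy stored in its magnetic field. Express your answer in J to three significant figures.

U ≈ 11.0 J

Stored magnetic energy: U = ½LI².
U = ½(0.345 H)(7.99 A)² = 11.01 J.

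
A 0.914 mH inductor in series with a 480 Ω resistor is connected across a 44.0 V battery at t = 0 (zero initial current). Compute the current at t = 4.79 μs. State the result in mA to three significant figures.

I ≈ 84.3 mA

τ = L/R = 9.140×10^-4/480 = 1.904×10^-6 s; final current I_∞ = ε/R = 44.0/480 = 9.167×10^-2 A.
I(t) = I_∞(1 − e^(−t/τ)) with t/τ = 2.516.
I = (9.167×10^-2)(1 − e^(−2.516)) = 8.426×10^-2 A.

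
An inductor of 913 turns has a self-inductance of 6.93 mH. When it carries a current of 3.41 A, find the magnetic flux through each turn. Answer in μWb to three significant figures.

From L = NΦ_B/I, the flux per turn is Φ_B = LI/N.
Φ_B = (6.930×10^-3 H)(3.41 A)/913 = 2.588×10^-5 Wb.

Φ_B ≈ 25.9 μWb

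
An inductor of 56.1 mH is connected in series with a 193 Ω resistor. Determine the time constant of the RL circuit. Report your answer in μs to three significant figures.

τ ≈ 291 μs

τ = L/R = (5.610×10^-2 H)/(193 Ω) = 2.907×10^-4 s.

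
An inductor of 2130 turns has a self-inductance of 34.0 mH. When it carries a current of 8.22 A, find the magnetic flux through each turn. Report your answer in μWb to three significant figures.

From L = NΦ_B/I, the flux per turn is Φ_B = LI/N.
Φ_B = (3.400×10^-2 H)(8.22 A)/2130 = 1.312×10^-4 Wb.

Φ_B ≈ 131 μWb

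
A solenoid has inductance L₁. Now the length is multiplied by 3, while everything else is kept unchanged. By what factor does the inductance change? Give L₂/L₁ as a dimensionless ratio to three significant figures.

L₂/L₁ = 0.333

For a solenoid, L ∝ μᵣN²A/ℓ.
L₂/L₁ = (3)^-1 = 0.333.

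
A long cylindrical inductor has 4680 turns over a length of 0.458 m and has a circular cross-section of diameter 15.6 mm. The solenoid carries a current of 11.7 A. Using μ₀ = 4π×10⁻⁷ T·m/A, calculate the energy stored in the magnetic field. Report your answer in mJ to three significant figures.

A = π(d/2)² = π(7.800×10^-3 m)² = 1.911×10^-4 m².
L = μ₀N²A/ℓ = (4π×10⁻⁷)(4680)²(1.911×10^-4)/(0.458) = 1.149×10^-2 H.
U = ½LI² = ½(1.149×10^-2)(11.7)² = 0.7862 J.

U ≈ 786 mJ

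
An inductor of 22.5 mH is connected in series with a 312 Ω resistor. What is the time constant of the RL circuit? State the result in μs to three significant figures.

τ = L/R = (2.250×10^-2 H)/(312 Ω) = 7.212×10^-5 s.

τ ≈ 72.1 μs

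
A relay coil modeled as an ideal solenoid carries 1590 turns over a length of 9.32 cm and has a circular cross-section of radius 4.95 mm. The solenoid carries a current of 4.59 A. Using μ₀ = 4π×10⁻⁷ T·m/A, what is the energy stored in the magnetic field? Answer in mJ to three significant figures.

A = πr² = π(4.950×10^-3 m)² = 7.698×10^-5 m².
L = μ₀N²A/ℓ = (4π×10⁻⁷)(1590)²(7.698×10^-5)/(9.320×10^-2) = 2.624×10^-3 H.
U = ½LI² = ½(2.624×10^-3)(4.59)² = 2.764×10^-2 J.

U ≈ 27.6 mJ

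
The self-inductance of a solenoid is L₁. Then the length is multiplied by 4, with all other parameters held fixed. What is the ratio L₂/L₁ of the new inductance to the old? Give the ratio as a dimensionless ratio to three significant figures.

For a solenoid, L ∝ μᵣN²A/ℓ.
L₂/L₁ = (4)^-1 = 0.250.

L₂/L₁ = 0.250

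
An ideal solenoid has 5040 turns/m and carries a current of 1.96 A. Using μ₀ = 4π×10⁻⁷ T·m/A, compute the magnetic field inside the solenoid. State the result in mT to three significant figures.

B ≈ 12.4 mT

Inside a long solenoid, B = μ₀nI.
B = (4π×10⁻⁷)(5.040×10^3 m⁻¹)(1.96 A) = 1.241×10^-2 T.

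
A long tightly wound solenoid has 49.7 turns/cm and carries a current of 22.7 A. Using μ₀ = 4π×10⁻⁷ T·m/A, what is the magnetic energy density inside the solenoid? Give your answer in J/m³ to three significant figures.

B = μ₀nI = (4π×10⁻⁷)(4.970×10^3)(22.7) = 0.1418 T.
u = B²/(2μ₀) = (0.1418)²/(2×4π×10⁻⁷) = 7.997×10^3 J/m³.

u ≈ 8000 J/m³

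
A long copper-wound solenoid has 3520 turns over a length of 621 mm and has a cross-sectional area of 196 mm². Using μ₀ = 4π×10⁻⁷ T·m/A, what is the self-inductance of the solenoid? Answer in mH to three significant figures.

A = 196 mm² = 1.960×10^-4 m².
For a long solenoid, L = μ₀N²A/ℓ.
L = (4π×10⁻⁷)(3520)²(1.960×10^-4)/(0.621 m) = 4.914×10^-3 H.

L ≈ 4.91 mH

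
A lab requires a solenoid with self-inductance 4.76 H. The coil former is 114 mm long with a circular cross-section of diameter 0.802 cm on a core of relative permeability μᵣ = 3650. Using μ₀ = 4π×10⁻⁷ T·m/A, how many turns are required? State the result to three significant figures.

A = π(d/2)² = π(4.010×10^-3 m)² = 5.052×10^-5 m².
From L = μ₀μᵣN²A/ℓ, N = √(Lℓ / (μ₀μᵣA)).
N = √[(4.76)(0.114) / ((4π×10⁻⁷)(3650)×5.052×10^-5)] = √(2.342×10^6) ≈ 1530.3.

N ≈ 1530 turns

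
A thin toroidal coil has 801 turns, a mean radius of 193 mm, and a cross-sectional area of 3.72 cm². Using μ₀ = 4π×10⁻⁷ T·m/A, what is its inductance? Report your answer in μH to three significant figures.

For a thin toroid, L = μ₀N²A/(2πR).
L = (4π×10⁻⁷)(801)²(3.720×10^-4) / (2π×0.193 m) = 2.473×10^-4 H.

L ≈ 247 μH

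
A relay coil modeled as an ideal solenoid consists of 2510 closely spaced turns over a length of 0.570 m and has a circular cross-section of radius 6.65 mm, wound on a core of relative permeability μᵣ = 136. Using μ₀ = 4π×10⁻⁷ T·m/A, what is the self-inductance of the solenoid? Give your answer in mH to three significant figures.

L ≈ 262 mH

A = πr² = π(6.650×10^-3 m)² = 1.389×10^-4 m².
For a long solenoid, L = μ₀μᵣN²A/ℓ.
L = (4π×10⁻⁷)(136)(2510)²(1.389×10^-4)/(0.57 m) = 0.2624 H.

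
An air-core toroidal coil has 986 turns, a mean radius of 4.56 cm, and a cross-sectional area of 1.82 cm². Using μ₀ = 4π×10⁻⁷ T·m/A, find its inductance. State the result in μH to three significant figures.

L ≈ 776 μH

For a thin toroid, L = μ₀N²A/(2πR).
L = (4π×10⁻⁷)(986)²(1.820×10^-4) / (2π×4.560×10^-2 m) = 7.761×10^-4 H.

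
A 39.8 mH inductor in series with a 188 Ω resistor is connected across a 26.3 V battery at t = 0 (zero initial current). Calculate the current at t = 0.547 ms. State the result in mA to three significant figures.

I ≈ 129 mA

τ = L/R = 3.980×10^-2/188 = 2.117×10^-4 s; final current I_∞ = ε/R = 26.3/188 = 0.1399 A.
I(t) = I_∞(1 − e^(−t/τ)) with t/τ = 2.584.
I = (0.1399)(1 − e^(−2.584)) = 0.1293 A.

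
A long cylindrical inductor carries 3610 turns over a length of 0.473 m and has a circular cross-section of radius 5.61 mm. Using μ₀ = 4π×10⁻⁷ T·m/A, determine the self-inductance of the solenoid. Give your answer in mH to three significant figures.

A = πr² = π(5.610×10^-3 m)² = 9.887×10^-5 m².
For a long solenoid, L = μ₀N²A/ℓ.
L = (4π×10⁻⁷)(3610)²(9.887×10^-5)/(0.473 m) = 3.423×10^-3 H.

L ≈ 3.42 mH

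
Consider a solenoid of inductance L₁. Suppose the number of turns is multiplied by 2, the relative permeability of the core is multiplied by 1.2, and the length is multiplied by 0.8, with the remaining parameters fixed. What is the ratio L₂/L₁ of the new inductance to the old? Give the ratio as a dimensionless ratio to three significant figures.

For a solenoid, L ∝ μᵣN²A/ℓ.
L₂/L₁ = (2)^2 × (1.2) × (0.8)^-1 = 6.00.

L₂/L₁ = 6.00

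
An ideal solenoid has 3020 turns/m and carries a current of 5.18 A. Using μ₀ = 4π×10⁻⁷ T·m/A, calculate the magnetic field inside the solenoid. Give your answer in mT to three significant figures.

B ≈ 19.7 mT

Inside a long solenoid, B = μ₀nI.
B = (4π×10⁻⁷)(3.020×10^3 m⁻¹)(5.18 A) = 1.966×10^-2 T.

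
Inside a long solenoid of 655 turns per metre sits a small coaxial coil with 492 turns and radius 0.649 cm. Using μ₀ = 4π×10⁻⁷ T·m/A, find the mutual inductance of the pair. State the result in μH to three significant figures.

The outer solenoid produces a uniform field B₁ = μ₀n₁I₁ across the inner coil,
so the flux linkage is N₂Φ = N₂B₁A₂ = μ₀n₁N₂A₂·I₁, giving M = μ₀n₁N₂A₂.
A₂ = πr² = π(6.490×10^-3 m)² = 1.323×10^-4 m².
M = (4π×10⁻⁷)(655)(492)(1.323×10^-4) = 5.359×10^-5 H.

M ≈ 53.6 μH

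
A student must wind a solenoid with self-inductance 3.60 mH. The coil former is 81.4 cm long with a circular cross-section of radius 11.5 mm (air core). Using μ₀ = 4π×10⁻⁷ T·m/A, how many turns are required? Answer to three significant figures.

A = πr² = π(1.150×10^-2 m)² = 4.1548×10^-4 m².
From L = μ₀N²A/ℓ, N = √(Lℓ / (μ₀A)).
N = √[(3.600×10^-3)(0.814) / ((4π×10⁻⁷)×4.1548×10^-4)] = √(5.613×10^6) ≈ 2369.1.

N ≈ 2370 turns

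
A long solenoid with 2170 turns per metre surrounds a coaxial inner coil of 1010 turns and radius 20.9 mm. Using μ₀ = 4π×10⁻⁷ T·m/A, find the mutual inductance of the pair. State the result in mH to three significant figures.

M ≈ 3.78 mH

The outer solenoid produces a uniform field B₁ = μ₀n₁I₁ across the inner coil,
so the flux linkage is N₂Φ = N₂B₁A₂ = μ₀n₁N₂A₂·I₁, giving M = μ₀n₁N₂A₂.
A₂ = πr² = π(2.090×10^-2 m)² = 1.372×10^-3 m².
M = (4π×10⁻⁷)(2170)(1010)(1.372×10^-3) = 3.779×10^-3 H.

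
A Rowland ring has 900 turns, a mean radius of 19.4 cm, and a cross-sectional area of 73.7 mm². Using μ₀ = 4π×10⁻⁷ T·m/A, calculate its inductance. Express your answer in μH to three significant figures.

For a thin toroid, L = μ₀N²A/(2πR).
L = (4π×10⁻⁷)(900)²(7.370×10^-5) / (2π×0.194 m) = 6.154×10^-5 H.

L ≈ 61.5 μH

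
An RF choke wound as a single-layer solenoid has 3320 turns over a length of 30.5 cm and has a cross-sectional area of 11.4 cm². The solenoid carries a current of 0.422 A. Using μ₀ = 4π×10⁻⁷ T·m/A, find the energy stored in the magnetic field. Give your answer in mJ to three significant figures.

U ≈ 4.61 mJ

A = 11.4 cm² = 1.140×10^-3 m².
L = μ₀N²A/ℓ = (4π×10⁻⁷)(3320)²(1.140×10^-3)/(0.305) = 5.177×10^-2 H.
U = ½LI² = ½(5.177×10^-2)(0.422)² = 4.610×10^-3 J.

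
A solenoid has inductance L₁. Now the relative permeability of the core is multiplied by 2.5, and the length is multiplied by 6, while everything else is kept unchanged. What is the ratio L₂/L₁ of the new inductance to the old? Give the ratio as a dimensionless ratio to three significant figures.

L₂/L₁ = 0.417

For a solenoid, L ∝ μᵣN²A/ℓ.
L₂/L₁ = (2.5) × (6)^-1 = 0.417.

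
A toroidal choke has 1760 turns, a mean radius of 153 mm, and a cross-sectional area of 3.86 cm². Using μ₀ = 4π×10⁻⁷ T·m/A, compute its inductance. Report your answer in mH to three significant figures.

For a thin toroid, L = μ₀N²A/(2πR).
L = (4π×10⁻⁷)(1760)²(3.860×10^-4) / (2π×0.153 m) = 1.563×10^-3 H.

L ≈ 1.56 mH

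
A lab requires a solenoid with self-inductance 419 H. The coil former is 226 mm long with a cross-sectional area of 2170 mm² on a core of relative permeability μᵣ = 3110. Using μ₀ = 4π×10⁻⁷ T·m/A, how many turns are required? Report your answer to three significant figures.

N ≈ 3340 turns

A = 2170 mm² = 2.170×10^-3 m².
From L = μ₀μᵣN²A/ℓ, N = √(Lℓ / (μ₀μᵣA)).
N = √[(419)(0.226) / ((4π×10⁻⁷)(3110)×2.170×10^-3)] = √(1.117×10^7) ≈ 3341.5.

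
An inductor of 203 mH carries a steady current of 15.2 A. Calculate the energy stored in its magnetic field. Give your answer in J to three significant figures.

Stored magnetic energy: U = ½LI².
U = ½(0.203 H)(15.2 A)² = 23.45 J.

U ≈ 23.5 J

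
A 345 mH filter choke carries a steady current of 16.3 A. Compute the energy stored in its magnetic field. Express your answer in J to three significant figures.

U ≈ 45.8 J

Stored magnetic energy: U = ½LI².
U = ½(0.345 H)(16.3 A)² = 45.83 J.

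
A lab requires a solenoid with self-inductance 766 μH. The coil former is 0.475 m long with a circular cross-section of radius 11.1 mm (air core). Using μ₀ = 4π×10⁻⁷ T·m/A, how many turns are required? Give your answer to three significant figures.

N ≈ 865 turns

A = πr² = π(1.110×10^-2 m)² = 3.871×10^-4 m².
From L = μ₀N²A/ℓ, N = √(Lℓ / (μ₀A)).
N = √[(7.660×10^-4)(0.475) / ((4π×10⁻⁷)×3.871×10^-4)] = √(7.480×10^5) ≈ 864.9.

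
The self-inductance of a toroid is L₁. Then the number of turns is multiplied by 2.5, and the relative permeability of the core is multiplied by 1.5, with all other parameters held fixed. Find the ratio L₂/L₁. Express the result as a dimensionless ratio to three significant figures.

For a toroid, L ∝ μᵣN²A/R.
L₂/L₁ = (2.5)^2 × (1.5) = 9.38.

L₂/L₁ = 9.38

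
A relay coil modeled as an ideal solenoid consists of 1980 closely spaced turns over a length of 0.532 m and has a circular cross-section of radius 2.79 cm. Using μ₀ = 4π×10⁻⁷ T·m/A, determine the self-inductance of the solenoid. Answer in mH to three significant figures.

A = πr² = π(2.790×10^-2 m)² = 2.445×10^-3 m².
For a long solenoid, L = μ₀N²A/ℓ.
L = (4π×10⁻⁷)(1980)²(2.445×10^-3)/(0.532 m) = 2.2646×10^-2 H.

L ≈ 22.6 mH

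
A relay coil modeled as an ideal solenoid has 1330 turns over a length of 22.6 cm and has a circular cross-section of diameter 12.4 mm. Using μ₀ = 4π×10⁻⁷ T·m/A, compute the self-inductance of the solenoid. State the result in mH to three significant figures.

L ≈ 1.19 mH

A = π(d/2)² = π(6.200×10^-3 m)² = 1.208×10^-4 m².
For a long solenoid, L = μ₀N²A/ℓ.
L = (4π×10⁻⁷)(1330)²(1.208×10^-4)/(0.226 m) = 1.188×10^-3 H.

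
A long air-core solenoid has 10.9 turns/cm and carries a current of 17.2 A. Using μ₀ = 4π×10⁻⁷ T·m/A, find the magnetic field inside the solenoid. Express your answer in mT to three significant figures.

Inside a long solenoid, B = μ₀nI.
B = (4π×10⁻⁷)(1.090×10^3 m⁻¹)(17.2 A) = 2.356×10^-2 T.

B ≈ 23.6 mT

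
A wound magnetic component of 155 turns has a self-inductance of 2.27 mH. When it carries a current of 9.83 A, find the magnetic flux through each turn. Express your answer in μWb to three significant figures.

From L = NΦ_B/I, the flux per turn is Φ_B = LI/N.
Φ_B = (2.270×10^-3 H)(9.83 A)/155 = 1.440×10^-4 Wb.

Φ_B ≈ 144 μWb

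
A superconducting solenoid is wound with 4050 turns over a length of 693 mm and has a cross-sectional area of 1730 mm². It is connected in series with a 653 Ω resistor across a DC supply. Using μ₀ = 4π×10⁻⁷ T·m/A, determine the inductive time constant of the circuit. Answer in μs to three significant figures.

A = 1730 mm² = 1.730×10^-3 m².
L = μ₀N²A/ℓ = (4π×10⁻⁷)(4050)²(1.730×10^-3)/(0.693) = 5.146×10^-2 H.
τ = L/R = (5.146×10^-2)/(653) = 7.880×10^-5 s.

τ ≈ 78.8 μs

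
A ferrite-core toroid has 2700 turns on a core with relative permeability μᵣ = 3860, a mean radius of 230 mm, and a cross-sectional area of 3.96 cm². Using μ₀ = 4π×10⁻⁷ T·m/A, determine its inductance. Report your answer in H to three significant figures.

L ≈ 9.69 H

For a thin toroid, L = μ₀μᵣN²A/(2πR).
L = (4π×10⁻⁷)(3860)(2700)²(3.960×10^-4) / (2π×0.23 m) = 9.69 H.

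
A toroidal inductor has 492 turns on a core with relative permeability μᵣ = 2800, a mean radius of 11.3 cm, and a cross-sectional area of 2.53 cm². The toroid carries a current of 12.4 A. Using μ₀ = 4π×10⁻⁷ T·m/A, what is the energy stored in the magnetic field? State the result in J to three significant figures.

U ≈ 23.3 J

L = μ₀μᵣN²A/(2πR) = (4π×10⁻⁷)(2800)(492)²(2.530×10^-4)/(2π×0.113) = 0.3035 H.
U = ½LI² = ½(0.3035)(12.4)² = 23.33 J.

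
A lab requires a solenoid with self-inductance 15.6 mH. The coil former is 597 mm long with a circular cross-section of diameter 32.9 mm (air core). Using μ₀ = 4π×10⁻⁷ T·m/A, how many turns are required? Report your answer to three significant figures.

N ≈ 2950 turns

A = π(d/2)² = π(1.645×10^-2 m)² = 8.501×10^-4 m².
From L = μ₀N²A/ℓ, N = √(Lℓ / (μ₀A)).
N = √[(1.560×10^-2)(0.597) / ((4π×10⁻⁷)×8.501×10^-4)] = √(8.718×10^6) ≈ 2952.6.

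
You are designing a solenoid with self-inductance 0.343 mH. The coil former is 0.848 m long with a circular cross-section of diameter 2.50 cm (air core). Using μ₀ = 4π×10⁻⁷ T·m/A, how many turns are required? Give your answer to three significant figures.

N ≈ 687 turns

A = π(d/2)² = π(1.250×10^-2 m)² = 4.909×10^-4 m².
From L = μ₀N²A/ℓ, N = √(Lℓ / (μ₀A)).
N = √[(3.430×10^-4)(0.848) / ((4π×10⁻⁷)×4.909×10^-4)] = √(4.715×10^5) ≈ 686.7.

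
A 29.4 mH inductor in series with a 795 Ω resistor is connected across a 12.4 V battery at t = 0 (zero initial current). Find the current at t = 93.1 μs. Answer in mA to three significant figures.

τ = L/R = 2.940×10^-2/795 = 3.698×10^-5 s; final current I_∞ = ε/R = 12.4/795 = 1.560×10^-2 A.
I(t) = I_∞(1 − e^(−t/τ)) with t/τ = 2.518.
I = (1.560×10^-2)(1 − e^(−2.518)) = 1.434×10^-2 A.

I ≈ 14.3 mA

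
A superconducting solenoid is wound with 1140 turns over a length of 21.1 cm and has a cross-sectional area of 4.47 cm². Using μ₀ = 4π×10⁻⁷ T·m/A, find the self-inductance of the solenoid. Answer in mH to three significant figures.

A = 4.47 cm² = 4.470×10^-4 m².
For a long solenoid, L = μ₀N²A/ℓ.
L = (4π×10⁻⁷)(1140)²(4.470×10^-4)/(0.211 m) = 3.460×10^-3 H.

L ≈ 3.46 mH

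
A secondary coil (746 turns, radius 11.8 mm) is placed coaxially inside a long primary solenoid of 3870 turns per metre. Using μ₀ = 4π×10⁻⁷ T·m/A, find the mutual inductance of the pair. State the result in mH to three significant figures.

The outer solenoid produces a uniform field B₁ = μ₀n₁I₁ across the inner coil,
so the flux linkage is N₂Φ = N₂B₁A₂ = μ₀n₁N₂A₂·I₁, giving M = μ₀n₁N₂A₂.
A₂ = πr² = π(1.180×10^-2 m)² = 4.374×10^-4 m².
M = (4π×10⁻⁷)(3870)(746)(4.374×10^-4) = 1.587×10^-3 H.

M ≈ 1.59 mH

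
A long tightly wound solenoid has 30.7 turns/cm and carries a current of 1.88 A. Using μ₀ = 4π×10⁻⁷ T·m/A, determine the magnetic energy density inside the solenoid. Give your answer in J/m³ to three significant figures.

B = μ₀nI = (4π×10⁻⁷)(3.070×10^3)(1.88) = 7.253×10^-3 T.
u = B²/(2μ₀) = (7.253×10^-3)²/(2×4π×10⁻⁷) = 20.93 J/m³.

u ≈ 20.9 J/m³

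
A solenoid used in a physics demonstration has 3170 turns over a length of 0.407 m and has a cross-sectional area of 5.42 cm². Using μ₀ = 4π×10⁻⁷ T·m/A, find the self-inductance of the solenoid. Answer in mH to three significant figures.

L ≈ 16.8 mH

A = 5.42 cm² = 5.420×10^-4 m².
For a long solenoid, L = μ₀N²A/ℓ.
L = (4π×10⁻⁷)(3170)²(5.420×10^-4)/(0.407 m) = 1.682×10^-2 H.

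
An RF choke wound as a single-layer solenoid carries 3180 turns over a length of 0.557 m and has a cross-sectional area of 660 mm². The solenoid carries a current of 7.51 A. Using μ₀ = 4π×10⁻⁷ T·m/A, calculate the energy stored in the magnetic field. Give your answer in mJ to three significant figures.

A = 660 mm² = 6.600×10^-4 m².
L = μ₀N²A/ℓ = (4π×10⁻⁷)(3180)²(6.600×10^-4)/(0.557) = 1.506×10^-2 H.
U = ½LI² = ½(1.506×10^-2)(7.51)² = 0.4246 J.

U ≈ 425 mJ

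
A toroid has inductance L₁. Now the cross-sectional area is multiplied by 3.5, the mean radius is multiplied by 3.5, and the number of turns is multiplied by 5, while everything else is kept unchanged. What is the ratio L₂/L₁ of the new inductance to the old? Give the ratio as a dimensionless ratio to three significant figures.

For a toroid, L ∝ μᵣN²A/R.
L₂/L₁ = (3.5) × (3.5)^-1 × (5)^2 = 25.0.

L₂/L₁ = 25.0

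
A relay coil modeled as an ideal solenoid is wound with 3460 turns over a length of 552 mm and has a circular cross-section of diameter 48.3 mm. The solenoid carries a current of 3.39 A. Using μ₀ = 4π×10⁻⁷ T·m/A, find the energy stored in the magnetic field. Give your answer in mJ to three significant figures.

A = π(d/2)² = π(2.415×10^-2 m)² = 1.832×10^-3 m².
L = μ₀N²A/ℓ = (4π×10⁻⁷)(3460)²(1.832×10^-3)/(0.552) = 4.994×10^-2 H.
U = ½LI² = ½(4.994×10^-2)(3.39)² = 0.2869 J.

U ≈ 287 mJ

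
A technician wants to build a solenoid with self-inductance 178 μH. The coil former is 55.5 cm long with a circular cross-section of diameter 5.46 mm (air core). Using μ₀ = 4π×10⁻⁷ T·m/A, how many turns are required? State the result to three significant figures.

N ≈ 1830 turns

A = π(d/2)² = π(2.730×10^-3 m)² = 2.341×10^-5 m².
From L = μ₀N²A/ℓ, N = √(Lℓ / (μ₀A)).
N = √[(1.780×10^-4)(0.555) / ((4π×10⁻⁷)×2.341×10^-5)] = √(3.358×10^6) ≈ 1832.4.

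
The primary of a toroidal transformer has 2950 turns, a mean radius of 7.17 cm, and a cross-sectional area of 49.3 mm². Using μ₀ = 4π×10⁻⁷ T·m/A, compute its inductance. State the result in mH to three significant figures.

L ≈ 1.20 mH

For a thin toroid, L = μ₀N²A/(2πR).
L = (4π×10⁻⁷)(2950)²(4.930×10^-5) / (2π×7.170×10^-2 m) = 1.197×10^-3 H.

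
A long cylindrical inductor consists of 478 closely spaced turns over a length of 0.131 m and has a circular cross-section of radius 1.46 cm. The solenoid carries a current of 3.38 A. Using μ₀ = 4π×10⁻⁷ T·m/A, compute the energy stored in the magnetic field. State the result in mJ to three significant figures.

U ≈ 8.38 mJ

A = πr² = π(1.460×10^-2 m)² = 6.697×10^-4 m².
L = μ₀N²A/ℓ = (4π×10⁻⁷)(478)²(6.697×10^-4)/(0.131) = 1.468×10^-3 H.
U = ½LI² = ½(1.468×10^-3)(3.38)² = 8.384×10^-3 J.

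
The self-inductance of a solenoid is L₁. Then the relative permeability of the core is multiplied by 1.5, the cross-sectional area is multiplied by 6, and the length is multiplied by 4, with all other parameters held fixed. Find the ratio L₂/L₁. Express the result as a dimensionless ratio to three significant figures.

L₂/L₁ = 2.25

For a solenoid, L ∝ μᵣN²A/ℓ.
L₂/L₁ = (1.5) × (6) × (4)^-1 = 2.25.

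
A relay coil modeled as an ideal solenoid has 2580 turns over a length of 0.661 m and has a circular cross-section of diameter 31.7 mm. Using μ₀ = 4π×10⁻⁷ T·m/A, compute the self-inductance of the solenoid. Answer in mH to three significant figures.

L ≈ 9.99 mH

A = π(d/2)² = π(1.585×10^-2 m)² = 7.892×10^-4 m².
For a long solenoid, L = μ₀N²A/ℓ.
L = (4π×10⁻⁷)(2580)²(7.892×10^-4)/(0.661 m) = 9.987×10^-3 H.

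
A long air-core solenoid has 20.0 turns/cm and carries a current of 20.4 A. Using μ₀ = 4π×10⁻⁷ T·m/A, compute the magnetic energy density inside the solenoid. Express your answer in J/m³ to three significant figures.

B = μ₀nI = (4π×10⁻⁷)(2.000×10^3)(20.4) = 5.127×10^-2 T.
u = B²/(2μ₀) = (5.127×10^-2)²/(2×4π×10⁻⁷) = 1.046×10^3 J/m³.

u ≈ 1050 J/m³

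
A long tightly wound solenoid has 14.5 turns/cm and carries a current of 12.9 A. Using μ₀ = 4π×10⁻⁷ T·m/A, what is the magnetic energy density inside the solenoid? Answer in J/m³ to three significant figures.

u ≈ 220 J/m³

B = μ₀nI = (4π×10⁻⁷)(1.450×10^3)(12.9) = 2.351×10^-2 T.
u = B²/(2μ₀) = (2.351×10^-2)²/(2×4π×10⁻⁷) = 219.8 J/m³.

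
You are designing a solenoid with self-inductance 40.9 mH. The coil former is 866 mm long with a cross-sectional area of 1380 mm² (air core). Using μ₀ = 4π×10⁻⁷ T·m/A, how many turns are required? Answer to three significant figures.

A = 1380 mm² = 1.380×10^-3 m².
From L = μ₀N²A/ℓ, N = √(Lℓ / (μ₀A)).
N = √[(4.090×10^-2)(0.866) / ((4π×10⁻⁷)×1.380×10^-3)] = √(2.042×10^7) ≈ 4519.4.

N ≈ 4520 turns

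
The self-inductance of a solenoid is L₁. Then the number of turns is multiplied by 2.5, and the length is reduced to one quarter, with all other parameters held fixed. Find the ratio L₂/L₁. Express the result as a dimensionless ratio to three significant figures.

For a solenoid, L ∝ μᵣN²A/ℓ.
L₂/L₁ = (2.5)^2 × (0.25)^-1 = 25.0.

L₂/L₁ = 25.0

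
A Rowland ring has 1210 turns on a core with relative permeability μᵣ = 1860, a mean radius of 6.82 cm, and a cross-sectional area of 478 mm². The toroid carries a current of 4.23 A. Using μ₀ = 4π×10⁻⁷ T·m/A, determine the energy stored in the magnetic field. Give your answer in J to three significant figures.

L = μ₀μᵣN²A/(2πR) = (4π×10⁻⁷)(1860)(1210)²(4.780×10^-4)/(2π×6.820×10^-2) = 3.817 H.
U = ½LI² = ½(3.817)(4.23)² = 34.15 J.

U ≈ 34.2 J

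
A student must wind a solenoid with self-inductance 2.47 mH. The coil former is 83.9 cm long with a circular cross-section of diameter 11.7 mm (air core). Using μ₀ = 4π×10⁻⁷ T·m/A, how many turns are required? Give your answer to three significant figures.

A = π(d/2)² = π(5.850×10^-3 m)² = 1.075×10^-4 m².
From L = μ₀N²A/ℓ, N = √(Lℓ / (μ₀A)).
N = √[(2.470×10^-3)(0.839) / ((4π×10⁻⁷)×1.075×10^-4)] = √(1.534×10^7) ≈ 3916.5.

N ≈ 3920 turns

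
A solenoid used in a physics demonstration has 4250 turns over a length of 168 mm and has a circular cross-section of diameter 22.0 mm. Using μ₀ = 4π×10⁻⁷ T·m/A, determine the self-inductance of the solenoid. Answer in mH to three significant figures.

L ≈ 51.4 mH

A = π(d/2)² = π(1.100×10^-2 m)² = 3.801×10^-4 m².
For a long solenoid, L = μ₀N²A/ℓ.
L = (4π×10⁻⁷)(4250)²(3.801×10^-4)/(0.168 m) = 5.136×10^-2 H.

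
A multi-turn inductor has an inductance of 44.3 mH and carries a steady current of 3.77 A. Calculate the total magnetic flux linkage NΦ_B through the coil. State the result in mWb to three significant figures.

NΦ_B ≈ 167 mWb

From L = NΦ_B/I, the flux linkage is NΦ_B = LI.
NΦ_B = (4.430×10^-2 H)(3.77 A) = 0.167 Wb.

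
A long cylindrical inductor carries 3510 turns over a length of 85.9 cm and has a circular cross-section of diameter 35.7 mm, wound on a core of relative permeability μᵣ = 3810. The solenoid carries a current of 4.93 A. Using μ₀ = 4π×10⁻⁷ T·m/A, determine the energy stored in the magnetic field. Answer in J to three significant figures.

U ≈ 835 J

A = π(d/2)² = π(1.785×10^-2 m)² = 1.001×10^-3 m².
L = μ₀μᵣN²A/ℓ = (4π×10⁻⁷)(3810)(3510)²(1.001×10^-3)/(0.859) = 68.74 H.
U = ½LI² = ½(68.74)(4.93)² = 835.3 J.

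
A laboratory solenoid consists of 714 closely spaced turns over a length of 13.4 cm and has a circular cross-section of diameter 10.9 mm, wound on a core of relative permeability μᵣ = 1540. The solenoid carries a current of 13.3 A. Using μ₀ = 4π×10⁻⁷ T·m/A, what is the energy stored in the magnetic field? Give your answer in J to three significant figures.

A = π(d/2)² = π(5.450×10^-3 m)² = 9.331×10^-5 m².
L = μ₀μᵣN²A/ℓ = (4π×10⁻⁷)(1540)(714)²(9.331×10^-5)/(0.134) = 0.687 H.
U = ½LI² = ½(0.687)(13.3)² = 60.76 J.

U ≈ 60.8 J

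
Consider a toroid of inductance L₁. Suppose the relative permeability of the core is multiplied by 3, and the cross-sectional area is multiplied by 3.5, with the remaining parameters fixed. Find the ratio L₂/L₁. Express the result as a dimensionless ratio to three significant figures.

For a toroid, L ∝ μᵣN²A/R.
L₂/L₁ = (3) × (3.5) = 10.5.

L₂/L₁ = 10.5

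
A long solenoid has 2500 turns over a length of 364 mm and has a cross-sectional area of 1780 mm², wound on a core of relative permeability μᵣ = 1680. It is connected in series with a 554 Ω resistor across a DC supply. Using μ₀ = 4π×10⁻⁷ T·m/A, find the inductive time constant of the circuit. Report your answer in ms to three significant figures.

τ ≈ 116 ms

A = 1780 mm² = 1.780×10^-3 m².
L = μ₀μᵣN²A/ℓ = (4π×10⁻⁷)(1680)(2500)²(1.780×10^-3)/(0.364) = 64.52 H.
τ = L/R = (64.52)/(554) = 0.11647 s.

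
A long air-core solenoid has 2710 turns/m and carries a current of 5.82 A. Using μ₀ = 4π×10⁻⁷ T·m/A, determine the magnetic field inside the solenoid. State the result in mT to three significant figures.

Inside a long solenoid, B = μ₀nI.
B = (4π×10⁻⁷)(2.710×10^3 m⁻¹)(5.82 A) = 1.982×10^-2 T.

B ≈ 19.8 mT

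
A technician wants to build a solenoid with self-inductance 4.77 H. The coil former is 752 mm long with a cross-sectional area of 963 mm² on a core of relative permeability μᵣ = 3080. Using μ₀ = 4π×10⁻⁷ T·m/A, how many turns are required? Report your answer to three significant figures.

A = 963 mm² = 9.630×10^-4 m².
From L = μ₀μᵣN²A/ℓ, N = √(Lℓ / (μ₀μᵣA)).
N = √[(4.77)(0.752) / ((4π×10⁻⁷)(3080)×9.630×10^-4)] = √(9.624×10^5) ≈ 981.0.

N ≈ 981 turns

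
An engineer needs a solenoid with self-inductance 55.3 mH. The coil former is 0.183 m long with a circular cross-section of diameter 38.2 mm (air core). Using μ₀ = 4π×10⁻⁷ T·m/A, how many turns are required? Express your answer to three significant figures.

N ≈ 2650 turns

A = π(d/2)² = π(1.910×10^-2 m)² = 1.146×10^-3 m².
From L = μ₀N²A/ℓ, N = √(Lℓ / (μ₀A)).
N = √[(5.530×10^-2)(0.183) / ((4π×10⁻⁷)×1.146×10^-3)] = √(7.027×10^6) ≈ 2650.8.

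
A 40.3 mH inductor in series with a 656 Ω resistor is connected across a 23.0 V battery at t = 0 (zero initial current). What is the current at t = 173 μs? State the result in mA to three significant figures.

τ = L/R = 4.030×10^-2/656 = 6.143×10^-5 s; final current I_∞ = ε/R = 23.0/656 = 3.506×10^-2 A.
I(t) = I_∞(1 − e^(−t/τ)) with t/τ = 2.816.
I = (3.506×10^-2)(1 − e^(−2.816)) = 3.296×10^-2 A.

I ≈ 33.0 mA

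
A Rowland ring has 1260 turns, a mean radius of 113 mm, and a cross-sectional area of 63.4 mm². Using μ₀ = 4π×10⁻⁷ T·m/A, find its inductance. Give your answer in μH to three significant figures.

L ≈ 178 μH

For a thin toroid, L = μ₀N²A/(2πR).
L = (4π×10⁻⁷)(1260)²(6.340×10^-5) / (2π×0.113 m) = 1.781×10^-4 H.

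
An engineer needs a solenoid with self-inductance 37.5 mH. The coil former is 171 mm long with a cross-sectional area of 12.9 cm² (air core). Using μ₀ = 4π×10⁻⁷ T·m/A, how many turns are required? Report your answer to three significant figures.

A = 12.9 cm² = 1.290×10^-3 m².
From L = μ₀N²A/ℓ, N = √(Lℓ / (μ₀A)).
N = √[(3.750×10^-2)(0.171) / ((4π×10⁻⁷)×1.290×10^-3)] = √(3.956×10^6) ≈ 1988.9.

N ≈ 1990 turns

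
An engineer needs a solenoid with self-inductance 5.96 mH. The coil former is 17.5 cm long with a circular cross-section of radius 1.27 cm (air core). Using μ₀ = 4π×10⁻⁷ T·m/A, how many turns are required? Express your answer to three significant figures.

A = πr² = π(1.270×10^-2 m)² = 5.067×10^-4 m².
From L = μ₀N²A/ℓ, N = √(Lℓ / (μ₀A)).
N = √[(5.960×10^-3)(0.175) / ((4π×10⁻⁷)×5.067×10^-4)] = √(1.638×10^6) ≈ 1279.8.

N ≈ 1280 turns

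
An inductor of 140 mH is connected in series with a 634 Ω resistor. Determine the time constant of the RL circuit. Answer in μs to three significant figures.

τ = L/R = (0.14 H)/(634 Ω) = 2.208×10^-4 s.

τ ≈ 221 μs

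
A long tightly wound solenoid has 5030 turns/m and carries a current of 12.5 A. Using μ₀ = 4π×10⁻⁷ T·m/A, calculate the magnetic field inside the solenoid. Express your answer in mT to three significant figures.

Inside a long solenoid, B = μ₀nI.
B = (4π×10⁻⁷)(5.030×10^3 m⁻¹)(12.5 A) = 7.901×10^-2 T.

B ≈ 79.0 mT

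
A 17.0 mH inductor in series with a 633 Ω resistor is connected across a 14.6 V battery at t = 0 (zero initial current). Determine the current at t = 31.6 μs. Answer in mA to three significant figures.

I ≈ 16.0 mA

τ = L/R = 1.700×10^-2/633 = 2.686×10^-5 s; final current I_∞ = ε/R = 14.6/633 = 2.306×10^-2 A.
I(t) = I_∞(1 − e^(−t/τ)) with t/τ = 1.177.
I = (2.306×10^-2)(1 − e^(−1.177)) = 1.595×10^-2 A.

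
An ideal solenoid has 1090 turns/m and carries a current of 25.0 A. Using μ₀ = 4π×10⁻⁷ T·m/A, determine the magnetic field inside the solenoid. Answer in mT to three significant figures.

B ≈ 34.2 mT

Inside a long solenoid, B = μ₀nI.
B = (4π×10⁻⁷)(1.090×10^3 m⁻¹)(25.0 A) = 3.424×10^-2 T.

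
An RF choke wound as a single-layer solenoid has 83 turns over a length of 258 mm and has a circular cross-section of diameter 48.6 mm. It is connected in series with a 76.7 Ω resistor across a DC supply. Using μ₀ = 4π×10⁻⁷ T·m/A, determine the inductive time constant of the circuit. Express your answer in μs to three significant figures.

A = π(d/2)² = π(2.430×10^-2 m)² = 1.855×10^-3 m².
L = μ₀N²A/ℓ = (4π×10⁻⁷)(83)²(1.855×10^-3)/(0.258) = 6.2246×10^-5 H.
τ = L/R = (6.2246×10^-5)/(76.7) = 8.115×10^-7 s.

τ ≈ 0.812 μs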